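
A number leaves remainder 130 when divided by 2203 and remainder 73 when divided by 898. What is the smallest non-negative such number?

1628147

Write x = 130 + 2203·k. Then 2203·k ≡ 73 − 130 ≡ 841 (mod 898).
Need 2203⁻¹ mod 898. Extended Euclid on (898, 407):
898 = 2×407 + 84
407 = 4×84 + 71
84 = 1×71 + 13
71 = 5×13 + 6
13 = 2×6 + 1
6 = 6×1 + 0
Back-substitute:
1 = 13 − 2·6
1 = −2·71 + 11·13
1 = 11·84 − 13·71
1 = −13·407 + 63·84
1 = 63·898 − 139·407
2203⁻¹ ≡ 759 (mod 898), so k ≡ 759·841 ≡ 739 (mod 898).
x = 130 + 2203·739 = 1628147.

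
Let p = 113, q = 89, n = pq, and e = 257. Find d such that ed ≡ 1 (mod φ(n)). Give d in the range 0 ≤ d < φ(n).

φ(n) = (p−1)(q−1) = 112·88 = 9856.
Need d with 257·d ≡ 1 (mod 9856). Apply the extended Euclidean algorithm:
9856 = 38·257 + 90
257 = 2·90 + 77
90 = 1·77 + 13
77 = 5·13 + 12
13 = 1·12 + 1
12 = 12·1 + 0
Back-substitute:
1 = 13 − 12
1 = −77 + 6·13
1 = 6·90 − 7·77
1 = −7·257 + 20·90
1 = 20·9856 − 767·257
So 257·(-767) ≡ 1 (mod 9856), hence d ≡ -767 ≡ 9089 (mod 9856).

9089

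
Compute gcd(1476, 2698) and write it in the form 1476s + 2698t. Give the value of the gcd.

2

Repeated division:
2698 = 1×1476 + 1222
1476 = 1×1222 + 254
1222 = 4×254 + 206
254 = 1×206 + 48
206 = 4×48 + 14
48 = 3×14 + 6
14 = 2×6 + 2
6 = 3×2 + 0
gcd(1476, 2698) = 2.
Back-substituting:
2 = 14 − 2·6
2 = −2·48 + 7·14
2 = 7·206 − 30·48
2 = −30·254 + 37·206
2 = 37·1222 − 178·254
2 = −178·1476 + 215·1222
2 = 215·2698 − 393·1476
So 2 = (215)·2698 + (-393)·1476.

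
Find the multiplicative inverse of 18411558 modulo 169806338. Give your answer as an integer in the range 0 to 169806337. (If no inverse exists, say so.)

Compute gcd(18411558, 169806338):
169806338 = 9×18411558 + 4102316
18411558 = 4×4102316 + 2002294
4102316 = 2×2002294 + 97728
2002294 = 20×97728 + 47734
97728 = 2×47734 + 2260
47734 = 21×2260 + 274
2260 = 8×274 + 68
274 = 4×68 + 2
68 = 34×2 + 0
gcd(18411558, 169806338) = 2 ≠ 1, so 18411558 has no multiplicative inverse modulo 169806338.

no inverse exists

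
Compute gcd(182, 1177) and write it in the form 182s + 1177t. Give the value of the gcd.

Apply Euclid's algorithm to 1177 and 182:
1177 = 6*182 + 85
182 = 2*85 + 12
85 = 7*12 + 1
12 = 12*1 + 0
gcd(182, 1177) = 1.
Working backward:
1 = 85 − 7·12
1 = −7·182 + 15·85
1 = 15·1177 − 97·182
So 1 = (15)·1177 + (-97)·182.

1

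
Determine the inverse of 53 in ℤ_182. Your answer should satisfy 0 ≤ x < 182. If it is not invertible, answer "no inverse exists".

Apply the Euclidean algorithm to 182 and 53:
182 = 3·53 + 23
53 = 2·23 + 7
23 = 3·7 + 2
7 = 3·2 + 1
2 = 2·1 + 0
Since gcd(53, 182) = 1, back-substitute to write 1 as a combination:
1 = 7 − 3·2
1 = −3·23 + 10·7
1 = 10·53 − 23·23
1 = −23·182 + 79·53
So 53·79 ≡ 1 (mod 182).

79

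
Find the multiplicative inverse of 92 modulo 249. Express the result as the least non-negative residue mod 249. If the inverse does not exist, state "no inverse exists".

Apply the Euclidean algorithm to 249 and 92:
249 = 2*92 + 65
92 = 1*65 + 27
65 = 2*27 + 11
27 = 2*11 + 5
11 = 2*5 + 1
5 = 5*1 + 0
The gcd is 1. Working backward:
1 = 11 − 2·5
1 = −2·27 + 5·11
1 = 5·65 − 12·27
1 = −12·92 + 17·65
1 = 17·249 − 46·92
Thus 92·(-46) ≡ 1 (mod 249); reducing, -46 mod 249 = 203.

203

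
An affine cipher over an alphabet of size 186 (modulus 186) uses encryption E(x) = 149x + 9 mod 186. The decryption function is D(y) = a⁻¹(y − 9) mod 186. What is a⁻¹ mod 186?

Extended Euclidean algorithm:
186 = 1×149 + 37
149 = 4×37 + 1
37 = 37×1 + 0
gcd = 1, so the inverse exists. Back-substitute:
1 = 149 − 4·37
1 = −4·186 + 5·149
So 149·5 ≡ 1 (mod 186).

5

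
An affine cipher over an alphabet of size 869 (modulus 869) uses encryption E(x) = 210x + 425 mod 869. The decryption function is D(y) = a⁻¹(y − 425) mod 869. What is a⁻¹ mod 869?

Run Euclid on (869, 210):
869 = 4·210 + 29
210 = 7·29 + 7
29 = 4·7 + 1
7 = 7·1 + 0
Since gcd(210, 869) = 1, back-substitute to write 1 as a combination:
1 = 29 − 4·7
1 = −4·210 + 29·29
1 = 29·869 − 120·210
So 210·(-120) ≡ 1 (mod 869), and -120 ≡ 749 (mod 869).

749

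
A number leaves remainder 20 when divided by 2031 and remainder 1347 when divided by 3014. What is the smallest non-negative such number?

Write x = 20 + 2031·k. Then 2031·k ≡ 1347 − 20 ≡ 1327 (mod 3014).
Need 2031⁻¹ mod 3014. Extended Euclid on (3014, 2031):
3014 = 1·2031 + 983
2031 = 2·983 + 65
983 = 15·65 + 8
65 = 8·8 + 1
8 = 8·1 + 0
Back-substitute:
1 = 65 − 8·8
1 = −8·983 + 121·65
1 = 121·2031 − 250·983
1 = −250·3014 + 371·2031
2031⁻¹ ≡ 371 (mod 3014), so k ≡ 371·1327 ≡ 1035 (mod 3014).
x = 20 + 2031·1035 = 2102105.

2102105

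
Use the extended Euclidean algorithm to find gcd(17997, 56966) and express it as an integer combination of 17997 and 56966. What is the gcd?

Euclidean algorithm:
56966 = 3×17997 + 2975
17997 = 6×2975 + 147
2975 = 20×147 + 35
147 = 4×35 + 7
35 = 5×7 + 0
gcd(17997, 56966) = 7.
Working backward:
7 = 147 − 4·35
7 = −4·2975 + 81·147
7 = 81·17997 − 490·2975
7 = −490·56966 + 1551·17997
So 7 = (-490)·56966 + (1551)·17997.

7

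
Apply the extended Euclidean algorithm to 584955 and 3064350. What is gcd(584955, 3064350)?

Apply Euclid's algorithm to 3064350 and 584955:
3064350 = 5*584955 + 139575
584955 = 4*139575 + 26655
139575 = 5*26655 + 6300
26655 = 4*6300 + 1455
6300 = 4*1455 + 480
1455 = 3*480 + 15
480 = 32*15 + 0
gcd(584955, 3064350) = 15.
Working backward:
15 = 1455 − 3·480
15 = −3·6300 + 13·1455
15 = 13·26655 − 55·6300
15 = −55·139575 + 288·26655
15 = 288·584955 − 1207·139575
15 = −1207·3064350 + 6323·584955
So 15 = (-1207)·3064350 + (6323)·584955.

15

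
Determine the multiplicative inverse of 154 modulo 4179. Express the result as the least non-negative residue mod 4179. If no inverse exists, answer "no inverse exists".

Euclidean algorithm on 4179, 154:
4179 = 27*154 + 21
154 = 7*21 + 7
21 = 3*7 + 0
Since gcd = 7 > 1, 154 is not a unit mod 4179.

no inverse exists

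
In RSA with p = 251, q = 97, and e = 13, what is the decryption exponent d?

11077

φ(n) = (p−1)(q−1) = 250·96 = 24000.
Need d with 13·d ≡ 1 (mod 24000). Apply the extended Euclidean algorithm:
24000 = 1846·13 + 2
13 = 6·2 + 1
2 = 2·1 + 0
Back-substitute:
1 = 13 − 6·2
1 = −6·24000 + 11077·13
So 13·11077 ≡ 1 (mod 24000), hence d = 11077.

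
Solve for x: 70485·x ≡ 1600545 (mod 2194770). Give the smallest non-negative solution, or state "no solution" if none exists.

26241

First find gcd(70485, 2194770):
2194770 = 31×70485 + 9735
70485 = 7×9735 + 2340
9735 = 4×2340 + 375
2340 = 6×375 + 90
375 = 4×90 + 15
90 = 6×15 + 0
gcd = 15 and 15 | 1600545, so solutions exist. Divide through by 15: 4699x ≡ 106703 (mod 146318).
Now find 4699⁻¹ mod 146318:
146318 = 31*4699 + 649
4699 = 7*649 + 156
649 = 4*156 + 25
156 = 6*25 + 6
25 = 4*6 + 1
6 = 6*1 + 0
Back-substitute:
1 = 25 − 4·6
1 = −4·156 + 25·25
1 = 25·649 − 104·156
1 = −104·4699 + 753·649
1 = 753·146318 − 23447·4699
So 4699·(-23447) ≡ 1 (mod 146318), i.e. 4699⁻¹ ≡ 122871.
Then x ≡ 122871·106703 ≡ 26241 (mod 146318); the smallest non-negative solution is x = 26241.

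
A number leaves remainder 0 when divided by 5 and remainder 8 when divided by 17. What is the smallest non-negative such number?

Write x = 0 + 5·k. Then 5·k ≡ 8 − 0 ≡ 8 (mod 17).
Need 5⁻¹ mod 17. Extended Euclid on (17, 5):
17 = 3·5 + 2
5 = 2·2 + 1
2 = 2·1 + 0
Back-substitute:
1 = 5 − 2·2
1 = −2·17 + 7·5
5⁻¹ ≡ 7 (mod 17), so k ≡ 7·8 ≡ 5 (mod 17).
x = 0 + 5·5 = 25.

25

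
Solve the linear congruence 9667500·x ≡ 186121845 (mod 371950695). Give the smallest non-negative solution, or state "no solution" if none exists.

First find gcd(9667500, 371950695):
371950695 = 38·9667500 + 4585695
9667500 = 2·4585695 + 496110
4585695 = 9·496110 + 120705
496110 = 4·120705 + 13290
120705 = 9·13290 + 1095
13290 = 12·1095 + 150
1095 = 7·150 + 45
150 = 3·45 + 15
45 = 3·15 + 0
gcd = 15 and 15 | 186121845, so solutions exist. Divide through by 15: 644500x ≡ 12408123 (mod 24796713).
Now find 644500⁻¹ mod 24796713:
24796713 = 38*644500 + 305713
644500 = 2*305713 + 33074
305713 = 9*33074 + 8047
33074 = 4*8047 + 886
8047 = 9*886 + 73
886 = 12*73 + 10
73 = 7*10 + 3
10 = 3*3 + 1
3 = 3*1 + 0
Back-substitute:
1 = 10 − 3·3
1 = −3·73 + 22·10
1 = 22·886 − 267·73
1 = −267·8047 + 2425·886
1 = 2425·33074 − 9967·8047
1 = −9967·305713 + 92128·33074
1 = 92128·644500 − 194223·305713
1 = −194223·24796713 + 7472602·644500
So 644500⁻¹ ≡ 7472602 (mod 24796713).
Then x ≡ 7472602·12408123 ≡ 4441074 (mod 24796713); the smallest non-negative solution is x = 4441074.

4441074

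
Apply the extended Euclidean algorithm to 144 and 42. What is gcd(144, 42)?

6

Repeated division:
144 = 3*42 + 18
42 = 2*18 + 6
18 = 3*6 + 0
gcd(144, 42) = 6.
Express as a combination:
6 = 42 − 2·18
6 = −2·144 + 7·42
So 6 = (-2)·144 + (7)·42.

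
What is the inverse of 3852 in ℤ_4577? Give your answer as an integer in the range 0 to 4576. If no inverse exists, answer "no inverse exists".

1976

Apply the Euclidean algorithm to 4577 and 3852:
4577 = 1·3852 + 725
3852 = 5·725 + 227
725 = 3·227 + 44
227 = 5·44 + 7
44 = 6·7 + 2
7 = 3·2 + 1
2 = 2·1 + 0
Since gcd(3852, 4577) = 1, back-substitute to write 1 as a combination:
1 = 7 − 3·2
1 = −3·44 + 19·7
1 = 19·227 − 98·44
1 = −98·725 + 313·227
1 = 313·3852 − 1663·725
1 = −1663·4577 + 1976·3852
So 3852·1976 ≡ 1 (mod 4577).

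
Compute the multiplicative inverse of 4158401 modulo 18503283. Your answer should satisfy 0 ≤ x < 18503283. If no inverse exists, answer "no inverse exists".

18003569

Run Euclid on (18503283, 4158401):
18503283 = 4·4158401 + 1869679
4158401 = 2·1869679 + 419043
1869679 = 4·419043 + 193507
419043 = 2·193507 + 32029
193507 = 6·32029 + 1333
32029 = 24·1333 + 37
1333 = 36·37 + 1
37 = 37·1 + 0
gcd = 1, so the inverse exists. Back-substitute:
1 = 1333 − 36·37
1 = −36·32029 + 865·1333
1 = 865·193507 − 5226·32029
1 = −5226·419043 + 11317·193507
1 = 11317·1869679 − 50494·419043
1 = −50494·4158401 + 112305·1869679
1 = 112305·18503283 − 499714·4158401
Hence 4158401⁻¹ ≡ -499714 ≡ 18003569 (mod 18503283).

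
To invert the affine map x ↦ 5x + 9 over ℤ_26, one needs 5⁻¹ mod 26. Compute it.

21

Extended Euclidean algorithm:
26 = 5*5 + 1
5 = 5*1 + 0
Since gcd(5, 26) = 1, back-substitute to write 1 as a combination:
1 = 26 − 5·5
Thus 5·(-5) ≡ 1 (mod 26); reducing, -5 mod 26 = 21.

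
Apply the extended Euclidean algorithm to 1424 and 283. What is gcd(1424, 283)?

1

Euclidean algorithm:
1424 = 5*283 + 9
283 = 31*9 + 4
9 = 2*4 + 1
4 = 4*1 + 0
gcd(1424, 283) = 1.
Express as a combination:
1 = 9 − 2·4
1 = −2·283 + 63·9
1 = 63·1424 − 317·283
So 1 = (63)·1424 + (-317)·283.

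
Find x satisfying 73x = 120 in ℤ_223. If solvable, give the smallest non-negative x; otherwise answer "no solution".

133

First find gcd(73, 223):
223 = 3×73 + 4
73 = 18×4 + 1
4 = 4×1 + 0
gcd = 1, so a unique solution mod 223 exists.
Back-substitute for the Bézout coefficients:
1 = 73 − 18·4
1 = −18·223 + 55·73
So 73·(55) ≡ 1 (mod 223), giving 73⁻¹ ≡ 55.
x ≡ 73⁻¹·120 ≡ 55·120 ≡ 133 (mod 223).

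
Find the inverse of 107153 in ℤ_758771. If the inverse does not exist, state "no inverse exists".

524773

Run Euclid on (758771, 107153):
758771 = 7·107153 + 8700
107153 = 12·8700 + 2753
8700 = 3·2753 + 441
2753 = 6·441 + 107
441 = 4·107 + 13
107 = 8·13 + 3
13 = 4·3 + 1
3 = 3·1 + 0
The gcd is 1. Working backward:
1 = 13 − 4·3
1 = −4·107 + 33·13
1 = 33·441 − 136·107
1 = −136·2753 + 849·441
1 = 849·8700 − 2683·2753
1 = −2683·107153 + 33045·8700
1 = 33045·758771 − 233998·107153
Thus 107153·(-233998) ≡ 1 (mod 758771); reducing, -233998 mod 758771 = 524773.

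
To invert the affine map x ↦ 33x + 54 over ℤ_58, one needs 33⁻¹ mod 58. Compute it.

Extended Euclidean algorithm:
58 = 1·33 + 25
33 = 1·25 + 8
25 = 3·8 + 1
8 = 8·1 + 0
The gcd is 1. Working backward:
1 = 25 − 3·8
1 = −3·33 + 4·25
1 = 4·58 − 7·33
So 33·(-7) ≡ 1 (mod 58), and -7 ≡ 51 (mod 58).

51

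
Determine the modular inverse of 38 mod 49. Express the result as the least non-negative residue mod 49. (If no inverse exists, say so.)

40

Extended Euclidean algorithm:
49 = 1×38 + 11
38 = 3×11 + 5
11 = 2×5 + 1
5 = 5×1 + 0
gcd = 1, so the inverse exists. Back-substitute:
1 = 11 − 2·5
1 = −2·38 + 7·11
1 = 7·49 − 9·38
Hence 38⁻¹ ≡ -9 ≡ 40 (mod 49).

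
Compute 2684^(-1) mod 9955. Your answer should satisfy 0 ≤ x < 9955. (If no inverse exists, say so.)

Euclidean algorithm on 9955, 2684:
9955 = 3·2684 + 1903
2684 = 1·1903 + 781
1903 = 2·781 + 341
781 = 2·341 + 99
341 = 3·99 + 44
99 = 2·44 + 11
44 = 4·11 + 0
Since gcd = 11 > 1, 2684 is not a unit mod 9955.

no inverse exists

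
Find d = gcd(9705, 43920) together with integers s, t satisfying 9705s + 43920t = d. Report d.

Euclidean algorithm:
43920 = 4·9705 + 5100
9705 = 1·5100 + 4605
5100 = 1·4605 + 495
4605 = 9·495 + 150
495 = 3·150 + 45
150 = 3·45 + 15
45 = 3·15 + 0
gcd(9705, 43920) = 15.
Working backward:
15 = 150 − 3·45
15 = −3·495 + 10·150
15 = 10·4605 − 93·495
15 = −93·5100 + 103·4605
15 = 103·9705 − 196·5100
15 = −196·43920 + 887·9705
So 15 = (-196)·43920 + (887)·9705.

15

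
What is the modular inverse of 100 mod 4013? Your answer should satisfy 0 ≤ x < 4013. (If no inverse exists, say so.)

923

gcd(4013, 100) by repeated division:
4013 = 40·100 + 13
100 = 7·13 + 9
13 = 1·9 + 4
9 = 2·4 + 1
4 = 4·1 + 0
The gcd is 1. Working backward:
1 = 9 − 2·4
1 = −2·13 + 3·9
1 = 3·100 − 23·13
1 = −23·4013 + 923·100
So 100·923 ≡ 1 (mod 4013).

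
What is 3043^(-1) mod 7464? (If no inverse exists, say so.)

Run Euclid on (7464, 3043):
7464 = 2·3043 + 1378
3043 = 2·1378 + 287
1378 = 4·287 + 230
287 = 1·230 + 57
230 = 4·57 + 2
57 = 28·2 + 1
2 = 2·1 + 0
Since gcd(3043, 7464) = 1, back-substitute to write 1 as a combination:
1 = 57 − 28·2
1 = −28·230 + 113·57
1 = 113·287 − 141·230
1 = −141·1378 + 677·287
1 = 677·3043 − 1495·1378
1 = −1495·7464 + 3667·3043
So 3043·3667 ≡ 1 (mod 7464).

3667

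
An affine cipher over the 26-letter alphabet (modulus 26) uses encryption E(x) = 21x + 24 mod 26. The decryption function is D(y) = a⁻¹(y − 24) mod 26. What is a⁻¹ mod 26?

Extended Euclidean algorithm:
26 = 1×21 + 5
21 = 4×5 + 1
5 = 5×1 + 0
Since gcd(21, 26) = 1, back-substitute to write 1 as a combination:
1 = 21 − 4·5
1 = −4·26 + 5·21
So 21·5 ≡ 1 (mod 26).

5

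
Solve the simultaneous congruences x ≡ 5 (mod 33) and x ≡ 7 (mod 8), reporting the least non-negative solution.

Write x = 5 + 33·k. Then 33·k ≡ 7 − 5 ≡ 2 (mod 8).
Need 33⁻¹ mod 8. Extended Euclid on (8, 1):
8 = 8·1 + 0
33⁻¹ ≡ 1 (mod 8), so k ≡ 1·2 ≡ 2 (mod 8).
x = 5 + 33·2 = 71.

71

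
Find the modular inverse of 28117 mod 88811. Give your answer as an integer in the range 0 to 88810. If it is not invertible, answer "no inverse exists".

9817

Apply the Euclidean algorithm to 88811 and 28117:
88811 = 3·28117 + 4460
28117 = 6·4460 + 1357
4460 = 3·1357 + 389
1357 = 3·389 + 190
389 = 2·190 + 9
190 = 21·9 + 1
9 = 9·1 + 0
Since gcd(28117, 88811) = 1, back-substitute to write 1 as a combination:
1 = 190 − 21·9
1 = −21·389 + 43·190
1 = 43·1357 − 150·389
1 = −150·4460 + 493·1357
1 = 493·28117 − 3108·4460
1 = −3108·88811 + 9817·28117
So 28117·9817 ≡ 1 (mod 88811).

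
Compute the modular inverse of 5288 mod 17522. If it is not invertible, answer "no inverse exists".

Compute gcd(5288, 17522):
17522 = 3×5288 + 1658
5288 = 3×1658 + 314
1658 = 5×314 + 88
314 = 3×88 + 50
88 = 1×50 + 38
50 = 1×38 + 12
38 = 3×12 + 2
12 = 6×2 + 0
Since gcd = 2 > 1, 5288 is not a unit mod 17522.

no inverse exists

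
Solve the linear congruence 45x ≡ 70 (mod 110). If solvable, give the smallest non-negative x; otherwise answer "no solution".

4

First find gcd(45, 110):
110 = 2×45 + 20
45 = 2×20 + 5
20 = 4×5 + 0
gcd = 5 and 5 | 70, so solutions exist. Divide through by 5: 9x ≡ 14 (mod 22).
Now find 9⁻¹ mod 22:
22 = 2·9 + 4
9 = 2·4 + 1
4 = 4·1 + 0
Back-substitute:
1 = 9 − 2·4
1 = −2·22 + 5·9
So 9⁻¹ ≡ 5 (mod 22).
Then x ≡ 5·14 ≡ 4 (mod 22); the smallest non-negative solution is x = 4.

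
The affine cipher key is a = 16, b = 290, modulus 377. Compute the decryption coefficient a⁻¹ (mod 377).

165

Extended Euclidean algorithm:
377 = 23*16 + 9
16 = 1*9 + 7
9 = 1*7 + 2
7 = 3*2 + 1
2 = 2*1 + 0
Since gcd(16, 377) = 1, back-substitute to write 1 as a combination:
1 = 7 − 3·2
1 = −3·9 + 4·7
1 = 4·16 − 7·9
1 = −7·377 + 165·16
So 16·165 ≡ 1 (mod 377).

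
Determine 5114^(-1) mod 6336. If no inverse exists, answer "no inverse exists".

Compute gcd(5114, 6336):
6336 = 1·5114 + 1222
5114 = 4·1222 + 226
1222 = 5·226 + 92
226 = 2·92 + 42
92 = 2·42 + 8
42 = 5·8 + 2
8 = 4·2 + 0
The gcd is 2, not 1, hence no inverse exists.

no inverse exists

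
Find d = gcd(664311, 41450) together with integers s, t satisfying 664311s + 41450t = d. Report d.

Apply Euclid's algorithm to 664311 and 41450:
664311 = 16×41450 + 1111
41450 = 37×1111 + 343
1111 = 3×343 + 82
343 = 4×82 + 15
82 = 5×15 + 7
15 = 2×7 + 1
7 = 7×1 + 0
gcd(664311, 41450) = 1.
Back-substituting:
1 = 15 − 2·7
1 = −2·82 + 11·15
1 = 11·343 − 46·82
1 = −46·1111 + 149·343
1 = 149·41450 − 5559·1111
1 = −5559·664311 + 89093·41450
So 1 = (-5559)·664311 + (89093)·41450.

1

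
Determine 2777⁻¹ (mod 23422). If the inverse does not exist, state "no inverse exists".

Run Euclid on (23422, 2777):
23422 = 8*2777 + 1206
2777 = 2*1206 + 365
1206 = 3*365 + 111
365 = 3*111 + 32
111 = 3*32 + 15
32 = 2*15 + 2
15 = 7*2 + 1
2 = 2*1 + 0
Since gcd(2777, 23422) = 1, back-substitute to write 1 as a combination:
1 = 15 − 7·2
1 = −7·32 + 15·15
1 = 15·111 − 52·32
1 = −52·365 + 171·111
1 = 171·1206 − 565·365
1 = −565·2777 + 1301·1206
1 = 1301·23422 − 10973·2777
Thus 2777·(-10973) ≡ 1 (mod 23422); reducing, -10973 mod 23422 = 12449.

12449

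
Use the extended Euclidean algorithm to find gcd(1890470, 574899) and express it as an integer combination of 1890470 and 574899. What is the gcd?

1

Euclidean algorithm:
1890470 = 3*574899 + 165773
574899 = 3*165773 + 77580
165773 = 2*77580 + 10613
77580 = 7*10613 + 3289
10613 = 3*3289 + 746
3289 = 4*746 + 305
746 = 2*305 + 136
305 = 2*136 + 33
136 = 4*33 + 4
33 = 8*4 + 1
4 = 4*1 + 0
gcd(1890470, 574899) = 1.
Back-substituting:
1 = 33 − 8·4
1 = −8·136 + 33·33
1 = 33·305 − 74·136
1 = −74·746 + 181·305
1 = 181·3289 − 798·746
1 = −798·10613 + 2575·3289
1 = 2575·77580 − 18823·10613
1 = −18823·165773 + 40221·77580
1 = 40221·574899 − 139486·165773
1 = −139486·1890470 + 458679·574899
So 1 = (-139486)·1890470 + (458679)·574899.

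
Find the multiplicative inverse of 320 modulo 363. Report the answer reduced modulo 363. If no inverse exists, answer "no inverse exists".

287

Extended Euclidean algorithm:
363 = 1·320 + 43
320 = 7·43 + 19
43 = 2·19 + 5
19 = 3·5 + 4
5 = 1·4 + 1
4 = 4·1 + 0
Since gcd(320, 363) = 1, back-substitute to write 1 as a combination:
1 = 5 − 4
1 = −19 + 4·5
1 = 4·43 − 9·19
1 = −9·320 + 67·43
1 = 67·363 − 76·320
Hence 320⁻¹ ≡ -76 ≡ 287 (mod 363).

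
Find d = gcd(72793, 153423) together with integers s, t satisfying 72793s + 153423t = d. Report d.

Euclidean algorithm:
153423 = 2*72793 + 7837
72793 = 9*7837 + 2260
7837 = 3*2260 + 1057
2260 = 2*1057 + 146
1057 = 7*146 + 35
146 = 4*35 + 6
35 = 5*6 + 5
6 = 1*5 + 1
5 = 5*1 + 0
gcd(72793, 153423) = 1.
Back-substituting:
1 = 6 − 5
1 = −35 + 6·6
1 = 6·146 − 25·35
1 = −25·1057 + 181·146
1 = 181·2260 − 387·1057
1 = −387·7837 + 1342·2260
1 = 1342·72793 − 12465·7837
1 = −12465·153423 + 26272·72793
So 1 = (-12465)·153423 + (26272)·72793.

1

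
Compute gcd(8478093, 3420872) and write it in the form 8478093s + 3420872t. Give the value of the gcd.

13

Apply Euclid's algorithm to 8478093 and 3420872:
8478093 = 2×3420872 + 1636349
3420872 = 2×1636349 + 148174
1636349 = 11×148174 + 6435
148174 = 23×6435 + 169
6435 = 38×169 + 13
169 = 13×13 + 0
gcd(8478093, 3420872) = 13.
Working backward:
13 = 6435 − 38·169
13 = −38·148174 + 875·6435
13 = 875·1636349 − 9663·148174
13 = −9663·3420872 + 20201·1636349
13 = 20201·8478093 − 50065·3420872
So 13 = (20201)·8478093 + (-50065)·3420872.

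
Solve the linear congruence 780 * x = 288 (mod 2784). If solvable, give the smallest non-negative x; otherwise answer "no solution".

136

First find gcd(780, 2784):
2784 = 3×780 + 444
780 = 1×444 + 336
444 = 1×336 + 108
336 = 3×108 + 12
108 = 9×12 + 0
gcd = 12 and 12 | 288, so solutions exist. Divide through by 12: 65x ≡ 24 (mod 232).
Now find 65⁻¹ mod 232:
232 = 3×65 + 37
65 = 1×37 + 28
37 = 1×28 + 9
28 = 3×9 + 1
9 = 9×1 + 0
Back-substitute:
1 = 28 − 3·9
1 = −3·37 + 4·28
1 = 4·65 − 7·37
1 = −7·232 + 25·65
So 65⁻¹ ≡ 25 (mod 232).
Then x ≡ 25·24 ≡ 136 (mod 232); the smallest non-negative solution is x = 136.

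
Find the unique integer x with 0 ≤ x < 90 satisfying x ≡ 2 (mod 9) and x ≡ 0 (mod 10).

20

Write x = 2 + 9·k. Then 9·k ≡ 0 − 2 ≡ 8 (mod 10).
Need 9⁻¹ mod 10. Extended Euclid on (10, 9):
10 = 1*9 + 1
9 = 9*1 + 0
Back-substitute:
1 = 10 − 9
9⁻¹ ≡ 9 (mod 10), so k ≡ 9·8 ≡ 2 (mod 10).
x = 2 + 9·2 = 20.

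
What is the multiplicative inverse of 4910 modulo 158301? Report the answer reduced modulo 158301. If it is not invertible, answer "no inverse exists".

Extended Euclidean algorithm:
158301 = 32*4910 + 1181
4910 = 4*1181 + 186
1181 = 6*186 + 65
186 = 2*65 + 56
65 = 1*56 + 9
56 = 6*9 + 2
9 = 4*2 + 1
2 = 2*1 + 0
Since gcd(4910, 158301) = 1, back-substitute to write 1 as a combination:
1 = 9 − 4·2
1 = −4·56 + 25·9
1 = 25·65 − 29·56
1 = −29·186 + 83·65
1 = 83·1181 − 527·186
1 = −527·4910 + 2191·1181
1 = 2191·158301 − 70639·4910
Thus 4910·(-70639) ≡ 1 (mod 158301); reducing, -70639 mod 158301 = 87662.

87662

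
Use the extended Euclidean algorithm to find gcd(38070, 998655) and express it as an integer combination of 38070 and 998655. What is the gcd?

Apply Euclid's algorithm to 998655 and 38070:
998655 = 26·38070 + 8835
38070 = 4·8835 + 2730
8835 = 3·2730 + 645
2730 = 4·645 + 150
645 = 4·150 + 45
150 = 3·45 + 15
45 = 3·15 + 0
gcd(38070, 998655) = 15.
Working backward:
15 = 150 − 3·45
15 = −3·645 + 13·150
15 = 13·2730 − 55·645
15 = −55·8835 + 178·2730
15 = 178·38070 − 767·8835
15 = −767·998655 + 20120·38070
So 15 = (-767)·998655 + (20120)·38070.

15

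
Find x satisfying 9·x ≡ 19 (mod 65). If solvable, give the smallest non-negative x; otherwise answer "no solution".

31

First find gcd(9, 65):
65 = 7·9 + 2
9 = 4·2 + 1
2 = 2·1 + 0
gcd = 1, so a unique solution mod 65 exists.
Back-substitute for the Bézout coefficients:
1 = 9 − 4·2
1 = −4·65 + 29·9
So 9·(29) ≡ 1 (mod 65), giving 9⁻¹ ≡ 29.
x ≡ 9⁻¹·19 ≡ 29·19 ≡ 31 (mod 65).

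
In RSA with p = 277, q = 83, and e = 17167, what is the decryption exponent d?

φ(n) = (p−1)(q−1) = 276·82 = 22632.
Need d with 17167·d ≡ 1 (mod 22632). Apply the extended Euclidean algorithm:
22632 = 1×17167 + 5465
17167 = 3×5465 + 772
5465 = 7×772 + 61
772 = 12×61 + 40
61 = 1×40 + 21
40 = 1×21 + 19
21 = 1×19 + 2
19 = 9×2 + 1
2 = 2×1 + 0
Back-substitute:
1 = 19 − 9·2
1 = −9·21 + 10·19
1 = 10·40 − 19·21
1 = −19·61 + 29·40
1 = 29·772 − 367·61
1 = −367·5465 + 2598·772
1 = 2598·17167 − 8161·5465
1 = −8161·22632 + 10759·17167
So 17167·10759 ≡ 1 (mod 22632), hence d = 10759.

10759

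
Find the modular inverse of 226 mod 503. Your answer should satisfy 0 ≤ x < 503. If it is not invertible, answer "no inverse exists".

Apply the Euclidean algorithm to 503 and 226:
503 = 2×226 + 51
226 = 4×51 + 22
51 = 2×22 + 7
22 = 3×7 + 1
7 = 7×1 + 0
gcd = 1, so the inverse exists. Back-substitute:
1 = 22 − 3·7
1 = −3·51 + 7·22
1 = 7·226 − 31·51
1 = −31·503 + 69·226
So 226·69 ≡ 1 (mod 503).

69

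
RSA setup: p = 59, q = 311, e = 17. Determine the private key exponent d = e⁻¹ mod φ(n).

φ(n) = (p−1)(q−1) = 58·310 = 17980.
Need d with 17·d ≡ 1 (mod 17980). Apply the extended Euclidean algorithm:
17980 = 1057*17 + 11
17 = 1*11 + 6
11 = 1*6 + 5
6 = 1*5 + 1
5 = 5*1 + 0
Back-substitute:
1 = 6 − 5
1 = −11 + 2·6
1 = 2·17 − 3·11
1 = −3·17980 + 3173·17
So 17·3173 ≡ 1 (mod 17980), hence d = 3173.

3173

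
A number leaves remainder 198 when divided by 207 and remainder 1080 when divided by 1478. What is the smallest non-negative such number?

Write x = 198 + 207·k. Then 207·k ≡ 1080 − 198 ≡ 882 (mod 1478).
Need 207⁻¹ mod 1478. Extended Euclid on (1478, 207):
1478 = 7·207 + 29
207 = 7·29 + 4
29 = 7·4 + 1
4 = 4·1 + 0
Back-substitute:
1 = 29 − 7·4
1 = −7·207 + 50·29
1 = 50·1478 − 357·207
207⁻¹ ≡ 1121 (mod 1478), so k ≡ 1121·882 ≡ 1418 (mod 1478).
x = 198 + 207·1418 = 293724.

293724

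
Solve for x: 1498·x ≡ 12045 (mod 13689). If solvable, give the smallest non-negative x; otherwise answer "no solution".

First find gcd(1498, 13689):
13689 = 9×1498 + 207
1498 = 7×207 + 49
207 = 4×49 + 11
49 = 4×11 + 5
11 = 2×5 + 1
5 = 5×1 + 0
gcd = 1, so a unique solution mod 13689 exists.
Back-substitute for the Bézout coefficients:
1 = 11 − 2·5
1 = −2·49 + 9·11
1 = 9·207 − 38·49
1 = −38·1498 + 275·207
1 = 275·13689 − 2513·1498
So 1498·(-2513) ≡ 1 (mod 13689), giving 1498⁻¹ ≡ 11176.
x ≡ 1498⁻¹·12045 ≡ 11176·12045 ≡ 10983 (mod 13689).

10983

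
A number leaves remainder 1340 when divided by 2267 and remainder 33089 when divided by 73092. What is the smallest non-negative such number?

Write x = 1340 + 2267·k. Then 2267·k ≡ 33089 − 1340 ≡ 31749 (mod 73092).
Need 2267⁻¹ mod 73092. Extended Euclid on (73092, 2267):
73092 = 32×2267 + 548
2267 = 4×548 + 75
548 = 7×75 + 23
75 = 3×23 + 6
23 = 3×6 + 5
6 = 1×5 + 1
5 = 5×1 + 0
Back-substitute:
1 = 6 − 5
1 = −23 + 4·6
1 = 4·75 − 13·23
1 = −13·548 + 95·75
1 = 95·2267 − 393·548
1 = −393·73092 + 12671·2267
2267⁻¹ ≡ 12671 (mod 73092), so k ≡ 12671·31749 ≡ 66303 (mod 73092).
x = 1340 + 2267·66303 = 150310241.

150310241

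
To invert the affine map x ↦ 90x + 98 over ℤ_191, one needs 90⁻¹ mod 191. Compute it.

104

gcd(191, 90) by repeated division:
191 = 2×90 + 11
90 = 8×11 + 2
11 = 5×2 + 1
2 = 2×1 + 0
gcd = 1, so the inverse exists. Back-substitute:
1 = 11 − 5·2
1 = −5·90 + 41·11
1 = 41·191 − 87·90
Thus 90·(-87) ≡ 1 (mod 191); reducing, -87 mod 191 = 104.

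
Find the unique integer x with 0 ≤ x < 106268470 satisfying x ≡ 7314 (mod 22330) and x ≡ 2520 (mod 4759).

83789474

Write x = 7314 + 22330·k. Then 22330·k ≡ 2520 − 7314 ≡ 4724 (mod 4759).
Need 22330⁻¹ mod 4759. Extended Euclid on (4759, 3294):
4759 = 1·3294 + 1465
3294 = 2·1465 + 364
1465 = 4·364 + 9
364 = 40·9 + 4
9 = 2·4 + 1
4 = 4·1 + 0
Back-substitute:
1 = 9 − 2·4
1 = −2·364 + 81·9
1 = 81·1465 − 326·364
1 = −326·3294 + 733·1465
1 = 733·4759 − 1059·3294
22330⁻¹ ≡ 3700 (mod 4759), so k ≡ 3700·4724 ≡ 3752 (mod 4759).
x = 7314 + 22330·3752 = 83789474.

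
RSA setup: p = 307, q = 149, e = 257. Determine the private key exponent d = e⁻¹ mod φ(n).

φ(n) = (p−1)(q−1) = 306·148 = 45288.
Need d with 257·d ≡ 1 (mod 45288). Apply the extended Euclidean algorithm:
45288 = 176×257 + 56
257 = 4×56 + 33
56 = 1×33 + 23
33 = 1×23 + 10
23 = 2×10 + 3
10 = 3×3 + 1
3 = 3×1 + 0
Back-substitute:
1 = 10 − 3·3
1 = −3·23 + 7·10
1 = 7·33 − 10·23
1 = −10·56 + 17·33
1 = 17·257 − 78·56
1 = −78·45288 + 13745·257
So 257·13745 ≡ 1 (mod 45288), hence d = 13745.

13745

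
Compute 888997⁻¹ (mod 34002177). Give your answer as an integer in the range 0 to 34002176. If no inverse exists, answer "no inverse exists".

Apply the Euclidean algorithm to 34002177 and 888997:
34002177 = 38×888997 + 220291
888997 = 4×220291 + 7833
220291 = 28×7833 + 967
7833 = 8×967 + 97
967 = 9×97 + 94
97 = 1×94 + 3
94 = 31×3 + 1
3 = 3×1 + 0
The gcd is 1. Working backward:
1 = 94 − 31·3
1 = −31·97 + 32·94
1 = 32·967 − 319·97
1 = −319·7833 + 2584·967
1 = 2584·220291 − 72671·7833
1 = −72671·888997 + 293268·220291
1 = 293268·34002177 − 11216855·888997
Thus 888997·(-11216855) ≡ 1 (mod 34002177); reducing, -11216855 mod 34002177 = 22785322.

22785322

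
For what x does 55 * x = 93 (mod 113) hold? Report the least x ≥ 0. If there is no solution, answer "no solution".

51

First find gcd(55, 113):
113 = 2·55 + 3
55 = 18·3 + 1
3 = 3·1 + 0
gcd = 1, so a unique solution mod 113 exists.
Back-substitute for the Bézout coefficients:
1 = 55 − 18·3
1 = −18·113 + 37·55
So 55·(37) ≡ 1 (mod 113), giving 55⁻¹ ≡ 37.
x ≡ 55⁻¹·93 ≡ 37·93 ≡ 51 (mod 113).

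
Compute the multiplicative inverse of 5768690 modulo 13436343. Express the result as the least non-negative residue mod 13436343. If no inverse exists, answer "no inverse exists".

Apply the Euclidean algorithm to 13436343 and 5768690:
13436343 = 2*5768690 + 1898963
5768690 = 3*1898963 + 71801
1898963 = 26*71801 + 32137
71801 = 2*32137 + 7527
32137 = 4*7527 + 2029
7527 = 3*2029 + 1440
2029 = 1*1440 + 589
1440 = 2*589 + 262
589 = 2*262 + 65
262 = 4*65 + 2
65 = 32*2 + 1
2 = 2*1 + 0
Since gcd(5768690, 13436343) = 1, back-substitute to write 1 as a combination:
1 = 65 − 32·2
1 = −32·262 + 129·65
1 = 129·589 − 290·262
1 = −290·1440 + 709·589
1 = 709·2029 − 999·1440
1 = −999·7527 + 3706·2029
1 = 3706·32137 − 15823·7527
1 = −15823·71801 + 35352·32137
1 = 35352·1898963 − 934975·71801
1 = −934975·5768690 + 2840277·1898963
1 = 2840277·13436343 − 6615529·5768690
Thus 5768690·(-6615529) ≡ 1 (mod 13436343); reducing, -6615529 mod 13436343 = 6820814.

6820814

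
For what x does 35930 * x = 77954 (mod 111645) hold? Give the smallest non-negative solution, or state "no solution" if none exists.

no solution

gcd(35930, 111645):
111645 = 3×35930 + 3855
35930 = 9×3855 + 1235
3855 = 3×1235 + 150
1235 = 8×150 + 35
150 = 4×35 + 10
35 = 3×10 + 5
10 = 2×5 + 0
gcd = 5, but 5 ∤ 77954, so the congruence has no solution.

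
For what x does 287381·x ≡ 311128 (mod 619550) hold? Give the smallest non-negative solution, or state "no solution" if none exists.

408888

First find gcd(287381, 619550):
619550 = 2×287381 + 44788
287381 = 6×44788 + 18653
44788 = 2×18653 + 7482
18653 = 2×7482 + 3689
7482 = 2×3689 + 104
3689 = 35×104 + 49
104 = 2×49 + 6
49 = 8×6 + 1
6 = 6×1 + 0
gcd = 1, so a unique solution mod 619550 exists.
Back-substitute for the Bézout coefficients:
1 = 49 − 8·6
1 = −8·104 + 17·49
1 = 17·3689 − 603·104
1 = −603·7482 + 1223·3689
1 = 1223·18653 − 3049·7482
1 = −3049·44788 + 7321·18653
1 = 7321·287381 − 46975·44788
1 = −46975·619550 + 101271·287381
So 287381·(101271) ≡ 1 (mod 619550), giving 287381⁻¹ ≡ 101271.
x ≡ 287381⁻¹·311128 ≡ 101271·311128 ≡ 408888 (mod 619550).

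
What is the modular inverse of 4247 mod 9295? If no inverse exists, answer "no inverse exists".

Run Euclid on (9295, 4247):
9295 = 2*4247 + 801
4247 = 5*801 + 242
801 = 3*242 + 75
242 = 3*75 + 17
75 = 4*17 + 7
17 = 2*7 + 3
7 = 2*3 + 1
3 = 3*1 + 0
The gcd is 1. Working backward:
1 = 7 − 2·3
1 = −2·17 + 5·7
1 = 5·75 − 22·17
1 = −22·242 + 71·75
1 = 71·801 − 235·242
1 = −235·4247 + 1246·801
1 = 1246·9295 − 2727·4247
Thus 4247·(-2727) ≡ 1 (mod 9295); reducing, -2727 mod 9295 = 6568.

6568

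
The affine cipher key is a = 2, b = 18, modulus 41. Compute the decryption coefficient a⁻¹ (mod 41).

gcd(41, 2) by repeated division:
41 = 20×2 + 1
2 = 2×1 + 0
The gcd is 1. Working backward:
1 = 41 − 20·2
So 2·(-20) ≡ 1 (mod 41), and -20 ≡ 21 (mod 41).

21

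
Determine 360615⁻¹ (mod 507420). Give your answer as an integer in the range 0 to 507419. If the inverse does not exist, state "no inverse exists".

no inverse exists

Euclidean algorithm on 507420, 360615:
507420 = 1×360615 + 146805
360615 = 2×146805 + 67005
146805 = 2×67005 + 12795
67005 = 5×12795 + 3030
12795 = 4×3030 + 675
3030 = 4×675 + 330
675 = 2×330 + 15
330 = 22×15 + 0
Since gcd = 15 > 1, 360615 is not a unit mod 507420.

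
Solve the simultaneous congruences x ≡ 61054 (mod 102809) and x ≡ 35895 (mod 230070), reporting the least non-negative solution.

Write x = 61054 + 102809·k. Then 102809·k ≡ 35895 − 61054 ≡ 204911 (mod 230070).
Need 102809⁻¹ mod 230070. Extended Euclid on (230070, 102809):
230070 = 2*102809 + 24452
102809 = 4*24452 + 5001
24452 = 4*5001 + 4448
5001 = 1*4448 + 553
4448 = 8*553 + 24
553 = 23*24 + 1
24 = 24*1 + 0
Back-substitute:
1 = 553 − 23·24
1 = −23·4448 + 185·553
1 = 185·5001 − 208·4448
1 = −208·24452 + 1017·5001
1 = 1017·102809 − 4276·24452
1 = −4276·230070 + 9569·102809
102809⁻¹ ≡ 9569 (mod 230070), so k ≡ 9569·204911 ≡ 136819 (mod 230070).
x = 61054 + 102809·136819 = 14066285625.

14066285625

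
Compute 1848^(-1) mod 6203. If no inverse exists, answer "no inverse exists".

3991

Extended Euclidean algorithm:
6203 = 3*1848 + 659
1848 = 2*659 + 530
659 = 1*530 + 129
530 = 4*129 + 14
129 = 9*14 + 3
14 = 4*3 + 2
3 = 1*2 + 1
2 = 2*1 + 0
Since gcd(1848, 6203) = 1, back-substitute to write 1 as a combination:
1 = 3 − 2
1 = −14 + 5·3
1 = 5·129 − 46·14
1 = −46·530 + 189·129
1 = 189·659 − 235·530
1 = −235·1848 + 659·659
1 = 659·6203 − 2212·1848
Hence 1848⁻¹ ≡ -2212 ≡ 3991 (mod 6203).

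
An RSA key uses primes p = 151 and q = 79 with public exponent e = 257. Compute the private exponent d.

φ(n) = (p−1)(q−1) = 150·78 = 11700.
Need d with 257·d ≡ 1 (mod 11700). Apply the extended Euclidean algorithm:
11700 = 45*257 + 135
257 = 1*135 + 122
135 = 1*122 + 13
122 = 9*13 + 5
13 = 2*5 + 3
5 = 1*3 + 2
3 = 1*2 + 1
2 = 2*1 + 0
Back-substitute:
1 = 3 − 2
1 = −5 + 2·3
1 = 2·13 − 5·5
1 = −5·122 + 47·13
1 = 47·135 − 52·122
1 = −52·257 + 99·135
1 = 99·11700 − 4507·257
So 257·(-4507) ≡ 1 (mod 11700), hence d ≡ -4507 ≡ 7193 (mod 11700).

7193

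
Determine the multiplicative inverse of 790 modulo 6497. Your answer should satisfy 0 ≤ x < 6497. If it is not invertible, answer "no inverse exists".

Run Euclid on (6497, 790):
6497 = 8*790 + 177
790 = 4*177 + 82
177 = 2*82 + 13
82 = 6*13 + 4
13 = 3*4 + 1
4 = 4*1 + 0
Since gcd(790, 6497) = 1, back-substitute to write 1 as a combination:
1 = 13 − 3·4
1 = −3·82 + 19·13
1 = 19·177 − 41·82
1 = −41·790 + 183·177
1 = 183·6497 − 1505·790
So 790·(-1505) ≡ 1 (mod 6497), and -1505 ≡ 4992 (mod 6497).

4992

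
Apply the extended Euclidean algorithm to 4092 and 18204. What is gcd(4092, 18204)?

Euclidean algorithm:
18204 = 4*4092 + 1836
4092 = 2*1836 + 420
1836 = 4*420 + 156
420 = 2*156 + 108
156 = 1*108 + 48
108 = 2*48 + 12
48 = 4*12 + 0
gcd(4092, 18204) = 12.
Working backward:
12 = 108 − 2·48
12 = −2·156 + 3·108
12 = 3·420 − 8·156
12 = −8·1836 + 35·420
12 = 35·4092 − 78·1836
12 = −78·18204 + 347·4092
So 12 = (-78)·18204 + (347)·4092.

12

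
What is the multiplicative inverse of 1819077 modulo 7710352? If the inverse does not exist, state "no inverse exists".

no inverse exists

Compute gcd(1819077, 7710352):
7710352 = 4×1819077 + 434044
1819077 = 4×434044 + 82901
434044 = 5×82901 + 19539
82901 = 4×19539 + 4745
19539 = 4×4745 + 559
4745 = 8×559 + 273
559 = 2×273 + 13
273 = 21×13 + 0
Since gcd = 13 > 1, 1819077 is not a unit mod 7710352.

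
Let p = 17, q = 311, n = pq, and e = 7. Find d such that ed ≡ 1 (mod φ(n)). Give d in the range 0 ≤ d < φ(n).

3543

φ(n) = (p−1)(q−1) = 16·310 = 4960.
Need d with 7·d ≡ 1 (mod 4960). Apply the extended Euclidean algorithm:
4960 = 708*7 + 4
7 = 1*4 + 3
4 = 1*3 + 1
3 = 3*1 + 0
Back-substitute:
1 = 4 − 3
1 = −7 + 2·4
1 = 2·4960 − 1417·7
So 7·(-1417) ≡ 1 (mod 4960), hence d ≡ -1417 ≡ 3543 (mod 4960).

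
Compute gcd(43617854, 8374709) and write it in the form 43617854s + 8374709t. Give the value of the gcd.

7

Repeated division:
43617854 = 5×8374709 + 1744309
8374709 = 4×1744309 + 1397473
1744309 = 1×1397473 + 346836
1397473 = 4×346836 + 10129
346836 = 34×10129 + 2450
10129 = 4×2450 + 329
2450 = 7×329 + 147
329 = 2×147 + 35
147 = 4×35 + 7
35 = 5×7 + 0
gcd(43617854, 8374709) = 7.
Express as a combination:
7 = 147 − 4·35
7 = −4·329 + 9·147
7 = 9·2450 − 67·329
7 = −67·10129 + 277·2450
7 = 277·346836 − 9485·10129
7 = −9485·1397473 + 38217·346836
7 = 38217·1744309 − 47702·1397473
7 = −47702·8374709 + 229025·1744309
7 = 229025·43617854 − 1192827·8374709
So 7 = (229025)·43617854 + (-1192827)·8374709.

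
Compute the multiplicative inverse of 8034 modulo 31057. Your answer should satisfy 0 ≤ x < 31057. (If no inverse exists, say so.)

Compute gcd(8034, 31057):
31057 = 3×8034 + 6955
8034 = 1×6955 + 1079
6955 = 6×1079 + 481
1079 = 2×481 + 117
481 = 4×117 + 13
117 = 9×13 + 0
Since gcd = 13 > 1, 8034 is not a unit mod 31057.

no inverse exists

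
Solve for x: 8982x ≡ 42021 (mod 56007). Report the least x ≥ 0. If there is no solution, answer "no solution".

First find gcd(8982, 56007):
56007 = 6·8982 + 2115
8982 = 4·2115 + 522
2115 = 4·522 + 27
522 = 19·27 + 9
27 = 3·9 + 0
gcd = 9 and 9 | 42021, so solutions exist. Divide through by 9: 998x ≡ 4669 (mod 6223).
Now find 998⁻¹ mod 6223:
6223 = 6×998 + 235
998 = 4×235 + 58
235 = 4×58 + 3
58 = 19×3 + 1
3 = 3×1 + 0
Back-substitute:
1 = 58 − 19·3
1 = −19·235 + 77·58
1 = 77·998 − 327·235
1 = −327·6223 + 2039·998
So 998⁻¹ ≡ 2039 (mod 6223).
Then x ≡ 2039·4669 ≡ 5124 (mod 6223); the smallest non-negative solution is x = 5124.

5124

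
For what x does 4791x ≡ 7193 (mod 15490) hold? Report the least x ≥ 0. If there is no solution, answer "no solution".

7483

First find gcd(4791, 15490):
15490 = 3×4791 + 1117
4791 = 4×1117 + 323
1117 = 3×323 + 148
323 = 2×148 + 27
148 = 5×27 + 13
27 = 2×13 + 1
13 = 13×1 + 0
gcd = 1, so a unique solution mod 15490 exists.
Back-substitute for the Bézout coefficients:
1 = 27 − 2·13
1 = −2·148 + 11·27
1 = 11·323 − 24·148
1 = −24·1117 + 83·323
1 = 83·4791 − 356·1117
1 = −356·15490 + 1151·4791
So 4791·(1151) ≡ 1 (mod 15490), giving 4791⁻¹ ≡ 1151.
x ≡ 4791⁻¹·7193 ≡ 1151·7193 ≡ 7483 (mod 15490).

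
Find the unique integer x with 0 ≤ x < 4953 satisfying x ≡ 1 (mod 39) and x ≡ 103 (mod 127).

Write x = 1 + 39·k. Then 39·k ≡ 103 − 1 ≡ 102 (mod 127).
Need 39⁻¹ mod 127. Extended Euclid on (127, 39):
127 = 3·39 + 10
39 = 3·10 + 9
10 = 1·9 + 1
9 = 9·1 + 0
Back-substitute:
1 = 10 − 9
1 = −39 + 4·10
1 = 4·127 − 13·39
39⁻¹ ≡ 114 (mod 127), so k ≡ 114·102 ≡ 71 (mod 127).
x = 1 + 39·71 = 2770.

2770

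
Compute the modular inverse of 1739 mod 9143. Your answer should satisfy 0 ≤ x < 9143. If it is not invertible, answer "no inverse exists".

Run Euclid on (9143, 1739):
9143 = 5*1739 + 448
1739 = 3*448 + 395
448 = 1*395 + 53
395 = 7*53 + 24
53 = 2*24 + 5
24 = 4*5 + 4
5 = 1*4 + 1
4 = 4*1 + 0
Since gcd(1739, 9143) = 1, back-substitute to write 1 as a combination:
1 = 5 − 4
1 = −24 + 5·5
1 = 5·53 − 11·24
1 = −11·395 + 82·53
1 = 82·448 − 93·395
1 = −93·1739 + 361·448
1 = 361·9143 − 1898·1739
Thus 1739·(-1898) ≡ 1 (mod 9143); reducing, -1898 mod 9143 = 7245.

7245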